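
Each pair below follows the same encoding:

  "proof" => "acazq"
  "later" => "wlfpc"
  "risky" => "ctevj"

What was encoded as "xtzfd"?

minus

Shifts by position in proof: pos 0: p→a (+11), pos 1: r→c (+11), pos 2: o→a (+12), pos 3: o→z (+11), pos 4: f→q (+11) — repeating every 3. It's a Vigenère-style cipher with numeric key [11,11,12]: position i shifts by key[i mod 3].
Reversing it on xtzfd: x−11=m, t−11=i, z−12=n, f−11=u, d−11=s.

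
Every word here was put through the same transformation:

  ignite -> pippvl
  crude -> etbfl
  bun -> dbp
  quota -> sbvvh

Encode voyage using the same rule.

The rule splits by letter class: vowels +7, consonants +2.
Applying it to voyage: v(cons)+2=x, o(vowel)+7=v, y(cons)+2=a, a(vowel)+7=h, g(cons)+2=i, e(vowel)+7=l.

xvahil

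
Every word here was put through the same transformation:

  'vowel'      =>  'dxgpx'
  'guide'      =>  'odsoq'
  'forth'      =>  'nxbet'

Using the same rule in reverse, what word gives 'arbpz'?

siren

Letter i (0-indexed) is shifted by i+8, so successive shifts are 8, 9, 10, ….
Decoding arbpz: a−8=s, r−9=i, b−10=r, p−11=e, z−12=n.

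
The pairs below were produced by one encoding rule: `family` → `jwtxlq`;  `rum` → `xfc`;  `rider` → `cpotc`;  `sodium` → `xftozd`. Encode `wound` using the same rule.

The output letters match the input read backwards, each shifted +11: family reversed is ylimaf. Two steps: reverse the string, then apply a Caesar shift of +11.
For wound: reverse → dnuow; then shift: d+11=o, n+11=y, u+11=f, o+11=z, w+11=h.

oyfzh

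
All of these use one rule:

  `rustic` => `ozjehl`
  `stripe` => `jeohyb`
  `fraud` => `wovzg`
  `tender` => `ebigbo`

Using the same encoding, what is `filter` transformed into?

whsebo

This is an affine cipher: with a=0,…,z=25, each position x becomes (21x+21) mod 26.
For filter: f(5)→21·5+21≡22=w; i(8)→21·8+21≡7=h; l(11)→21·11+21≡18=s; t(19)→21·19+21≡4=e; e(4)→21·4+21≡1=b; r(17)→21·17+21≡14=o (all mod 26).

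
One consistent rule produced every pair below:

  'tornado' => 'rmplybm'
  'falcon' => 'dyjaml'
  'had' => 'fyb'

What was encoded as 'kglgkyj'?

Compare letters: t→r is +24, o→m is +24, r→p is +24 — a constant shift. This is a Caesar cipher with shift 24.
Undoing it on kglgkyj: k−24=m, g−24=i, l−24=n, g−24=i, k−24=m, y−24=a, j−24=l.

minimal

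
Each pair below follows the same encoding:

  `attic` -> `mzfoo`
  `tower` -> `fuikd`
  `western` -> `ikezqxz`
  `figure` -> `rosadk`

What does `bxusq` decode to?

prime

A repeating key of period 2 is used — shifts +12, +6 over and over.
Undoing it on bxusq: b−12=p, x−6=r, u−12=i, s−6=m, q−12=e.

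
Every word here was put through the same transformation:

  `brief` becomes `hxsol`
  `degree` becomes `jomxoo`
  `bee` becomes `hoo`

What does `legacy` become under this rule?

Two shifts are in play — +10 for a/e/i/o/u, +6 for every other letter.
For legacy: l(cons)+6=r, e(vowel)+10=o, g(cons)+6=m, a(vowel)+10=k, c(cons)+6=i, y(cons)+6=e.

romkie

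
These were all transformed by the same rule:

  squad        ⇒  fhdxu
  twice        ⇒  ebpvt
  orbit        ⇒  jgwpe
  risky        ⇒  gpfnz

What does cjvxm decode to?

vocal

Treating letters as 0–25, the rule is x ↦ 25x + 23 (mod 26).
Decoding cjvxm: c(2)→25·(2−23)≡21=v; j(9)→25·(9−23)≡14=o; v(21)→25·(21−23)≡2=c; x(23)→25·(23−23)≡0=a; m(12)→25·(12−23)≡11=l (all mod 26).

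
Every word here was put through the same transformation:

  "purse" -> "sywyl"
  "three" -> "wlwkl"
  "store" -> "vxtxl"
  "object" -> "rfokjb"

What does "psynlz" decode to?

mother

In purse: p→s is +3, u→y is +4, r→w is +5, s→y is +6 — the shift increases by 1 each position. Each letter shifts forward by (position + 3), i.e. 3, 4, 5, … — the shift grows by one for each successive letter.
Decoding psynlz: p−3=m, s−4=o, y−5=t, n−6=h, l−7=e, z−8=r.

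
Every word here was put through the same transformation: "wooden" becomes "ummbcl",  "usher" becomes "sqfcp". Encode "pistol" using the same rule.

Each letter is shifted forward by 24 in the alphabet (a Caesar shift of +24).
Applying it to pistol: p+24=n, i+24=g, s+24=q, t+24=r, o+24=m, l+24=j.

ngqrmj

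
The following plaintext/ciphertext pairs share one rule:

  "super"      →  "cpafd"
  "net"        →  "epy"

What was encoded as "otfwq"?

The output letters match the input read backwards, each shifted +11: super reversed is repus. Two steps: reverse the string, then apply a Caesar shift of +11.
Undoing it on otfwq: shift back: o−11=d, t−11=i, f−11=u, w−11=l, q−11=f → diulf; then reverse → fluid.

fluid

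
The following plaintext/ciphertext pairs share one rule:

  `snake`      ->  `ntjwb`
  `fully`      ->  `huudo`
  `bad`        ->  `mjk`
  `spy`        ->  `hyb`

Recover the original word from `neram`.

The output letters match the input read backwards, each shifted +9: snake reversed is ekans. Read the word backwards and shift each letter +9.
Reversing it on neram: shift back: n−9=e, e−9=v, r−9=i, a−9=r, m−9=d → evird; then reverse → drive.

drive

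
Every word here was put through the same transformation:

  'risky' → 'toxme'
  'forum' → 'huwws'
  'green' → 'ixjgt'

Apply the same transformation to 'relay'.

Shifts by position in risky: pos 0: r→t (+2), pos 1: i→o (+6), pos 2: s→x (+5), pos 3: k→m (+2), pos 4: y→e (+6) — repeating every 3. A repeating key of period 3 is used — shifts +2, +6, +5 over and over.
On relay: r+2=t, e+6=k, l+5=q, a+2=c, y+6=e.

tkqce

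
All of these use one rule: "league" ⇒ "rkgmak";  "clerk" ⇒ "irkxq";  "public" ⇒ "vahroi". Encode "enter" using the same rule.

ktzkx

Compare letters: l→r is +6, e→k is +6, a→g is +6 — a constant shift. This is a Caesar cipher with shift 6.
For enter: e+6=k, n+6=t, t+6=z, e+6=k, r+6=x.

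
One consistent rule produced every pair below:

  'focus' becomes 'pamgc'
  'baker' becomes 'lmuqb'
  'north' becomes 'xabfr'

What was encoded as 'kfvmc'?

It's a Vigenère-style cipher with numeric key [10,12]: position i shifts by key[i mod 2].
Reversing it on kfvmc: k−10=a, f−12=t, v−10=l, m−12=a, c−10=s.

atlas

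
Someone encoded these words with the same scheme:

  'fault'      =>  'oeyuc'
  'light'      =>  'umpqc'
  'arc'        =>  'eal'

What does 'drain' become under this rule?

The shift depends on letter class: consonant f→o is +9, but vowel a→e is +4. The rule splits by letter class: vowels +4, consonants +9.
Applying it to drain: d(cons)+9=m, r(cons)+9=a, a(vowel)+4=e, i(vowel)+4=m, n(cons)+9=w.

maemw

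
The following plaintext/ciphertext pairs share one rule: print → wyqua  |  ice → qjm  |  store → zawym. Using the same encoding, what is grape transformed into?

The shift depends on letter class: consonant p→w is +7, but vowel i→q is +8. The rule splits by letter class: vowels +8, consonants +7.
For grape: g(cons)+7=n, r(cons)+7=y, a(vowel)+8=i, p(cons)+7=w, e(vowel)+8=m.

nyiwm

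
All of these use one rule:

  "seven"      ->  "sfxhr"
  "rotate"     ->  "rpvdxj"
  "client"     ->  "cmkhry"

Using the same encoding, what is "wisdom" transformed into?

wjugsr

In seven: s→s is +0, e→f is +1, v→x is +2, e→h is +3 — the shift increases by 1 each position. Letter i (0-indexed) is shifted by i+0, so successive shifts are 0, 1, 2, ….
On wisdom: w+0=w, i+1=j, s+2=u, d+3=g, o+4=s, m+5=r.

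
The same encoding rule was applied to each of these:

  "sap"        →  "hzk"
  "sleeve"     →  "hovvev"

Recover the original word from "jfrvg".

quiet

Each pair mirrors across the alphabet (s↔h, a↔z, p↔k): positions sum to 25. Letters are reflected about the middle of the alphabet (position → 25−position): Atbash.
Decoding jfrvg: j↔q, f↔u, r↔i, v↔e, g↔t.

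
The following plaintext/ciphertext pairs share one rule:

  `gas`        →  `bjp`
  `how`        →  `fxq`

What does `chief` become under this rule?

onrql

The word is reversed, then every letter is shifted forward by 9.
For chief: reverse → feihc; then shift: f+9=o, e+9=n, i+9=r, h+9=q, c+9=l.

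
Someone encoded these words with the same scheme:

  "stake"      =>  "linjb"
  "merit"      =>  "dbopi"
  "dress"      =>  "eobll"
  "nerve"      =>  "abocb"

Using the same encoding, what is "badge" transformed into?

s(18)→l(11) and t(19)→i(8) fit y≡23x+13 (mod 26); the inverse of 23 mod 26 is 17. This is an affine cipher: with a=0,…,z=25, each position x becomes (23x+13) mod 26.
On badge: b(1)→23·1+13≡10=k; a(0)→23·0+13≡13=n; d(3)→23·3+13≡4=e; g(6)→23·6+13≡21=v; e(4)→23·4+13≡1=b (all mod 26).

knevb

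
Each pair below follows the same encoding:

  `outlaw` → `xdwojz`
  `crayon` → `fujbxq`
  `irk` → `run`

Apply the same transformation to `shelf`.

The rule splits by letter class: vowels +9, consonants +3.
Applying it to shelf: s(cons)+3=v, h(cons)+3=k, e(vowel)+9=n, l(cons)+3=o, f(cons)+3=i.

vknoi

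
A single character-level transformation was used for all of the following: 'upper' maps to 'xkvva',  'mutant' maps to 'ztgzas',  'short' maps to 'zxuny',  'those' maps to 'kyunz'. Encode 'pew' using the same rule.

ckv

The output letters match the input read backwards, each shifted +6: upper reversed is reppu. Two steps: reverse the string, then apply a Caesar shift of +6.
On pew: reverse → wep; then shift: w+6=c, e+6=k, p+6=v.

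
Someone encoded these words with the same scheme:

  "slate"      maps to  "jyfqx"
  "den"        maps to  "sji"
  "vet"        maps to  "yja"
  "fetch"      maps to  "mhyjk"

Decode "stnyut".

option

The output letters match the input read backwards, each shifted +5: slate reversed is etals. Two steps: reverse the string, then apply a Caesar shift of +5.
Decoding stnyut: shift back: s−5=n, t−5=o, n−5=i, y−5=t, u−5=p, t−5=o → noitpo; then reverse → option.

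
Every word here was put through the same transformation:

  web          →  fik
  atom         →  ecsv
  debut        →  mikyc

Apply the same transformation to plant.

The shift depends on letter class: consonant w→f is +9, but vowel e→i is +4. Vowels shift forward by 4 and consonants shift forward by 9.
Applying it to plant: p(cons)+9=y, l(cons)+9=u, a(vowel)+4=e, n(cons)+9=w, t(cons)+9=c.

yuewc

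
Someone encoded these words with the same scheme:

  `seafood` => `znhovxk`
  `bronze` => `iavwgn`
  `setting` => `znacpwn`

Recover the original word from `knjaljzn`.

decrease

A repeating key of period 2 is used — shifts +7, +9 over and over.
Decoding knjaljzn: k−7=d, n−9=e, j−7=c, a−9=r, l−7=e, j−9=a, z−7=s, n−9=e.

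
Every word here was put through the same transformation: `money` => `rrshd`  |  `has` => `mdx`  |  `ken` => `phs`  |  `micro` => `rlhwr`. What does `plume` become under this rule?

uqxrh

The shift depends on letter class: consonant m→r is +5, but vowel o→r is +3. Two shifts are in play — +3 for a/e/i/o/u, +5 for every other letter.
Applying it to plume: p(cons)+5=u, l(cons)+5=q, u(vowel)+3=x, m(cons)+5=r, e(vowel)+3=h.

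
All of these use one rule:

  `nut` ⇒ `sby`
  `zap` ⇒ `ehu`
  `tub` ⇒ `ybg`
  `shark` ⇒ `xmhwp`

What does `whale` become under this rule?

bmhql

The shift depends on letter class: consonant n→s is +5, but vowel u→b is +7. Two shifts are in play — +7 for a/e/i/o/u, +5 for every other letter.
Applying it to whale: w(cons)+5=b, h(cons)+5=m, a(vowel)+7=h, l(cons)+5=q, e(vowel)+7=l.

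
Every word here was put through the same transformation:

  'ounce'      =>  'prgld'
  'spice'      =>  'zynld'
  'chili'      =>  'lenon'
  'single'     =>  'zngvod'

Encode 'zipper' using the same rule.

o(14)→p(15) and u(20)→r(17) fit y≡9x+19 (mod 26); the inverse of 9 mod 26 is 3. Each letter's alphabet position (a=0..z=25) is mapped through 9·x+19 mod 26 — an affine cipher.
For zipper: z(25)→9·25+19≡10=k; i(8)→9·8+19≡13=n; p(15)→9·15+19≡24=y; p(15)→9·15+19≡24=y; e(4)→9·4+19≡3=d; r(17)→9·17+19≡16=q (all mod 26).

knyydq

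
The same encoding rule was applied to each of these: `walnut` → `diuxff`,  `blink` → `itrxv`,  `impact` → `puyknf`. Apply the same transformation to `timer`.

In walnut: w→d is +7, a→i is +8, l→u is +9, n→x is +10 — the shift increases by 1 each position. Letter i (0-indexed) is shifted by i+7, so successive shifts are 7, 8, 9, ….
For timer: t+7=a, i+8=q, m+9=v, e+10=o, r+11=c.

aqvoc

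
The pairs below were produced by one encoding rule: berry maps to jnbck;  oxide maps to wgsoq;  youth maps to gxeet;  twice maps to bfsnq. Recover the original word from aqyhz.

The shift increases by 1 at each position, starting from +8: 8, 9, 10, ….
Reversing it on aqyhz: a−8=s, q−9=h, y−10=o, h−11=w, z−12=n.

shown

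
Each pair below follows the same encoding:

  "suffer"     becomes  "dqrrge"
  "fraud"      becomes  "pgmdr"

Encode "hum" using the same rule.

ygt

The output letters match the input read backwards, each shifted +12: suffer reversed is reffus. The word is reversed, then every letter is shifted forward by 12.
On hum: reverse → muh; then shift: m+12=y, u+12=g, h+12=t.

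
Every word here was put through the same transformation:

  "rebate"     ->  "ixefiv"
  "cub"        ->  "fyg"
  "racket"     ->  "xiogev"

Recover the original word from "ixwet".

The output letters match the input read backwards, each shifted +4: rebate reversed is etaber. The word is reversed, then every letter is shifted forward by 4.
Decoding ixwet: shift back: i−4=e, x−4=t, w−4=s, e−4=a, t−4=p → etsap; then reverse → paste.

paste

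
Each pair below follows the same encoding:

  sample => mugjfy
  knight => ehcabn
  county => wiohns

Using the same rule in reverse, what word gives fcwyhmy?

license

Compare letters: s→m is +20, a→u is +20, m→g is +20 — a constant shift. It's a constant shift of +20 (ROT20).
Reversing it on fcwyhmy: f−20=l, c−20=i, w−20=c, y−20=e, h−20=n, m−20=s, y−20=e.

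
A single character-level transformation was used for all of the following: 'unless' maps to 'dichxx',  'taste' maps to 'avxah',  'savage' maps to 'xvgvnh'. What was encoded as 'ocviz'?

plank

Each letter's alphabet position (a=0..z=25) is mapped through 3·x+21 mod 26 — an affine cipher.
Undoing it on ocviz: o(14)→9·(14−21)≡15=p; c(2)→9·(2−21)≡11=l; v(21)→9·(21−21)≡0=a; i(8)→9·(8−21)≡13=n; z(25)→9·(25−21)≡10=k (all mod 26).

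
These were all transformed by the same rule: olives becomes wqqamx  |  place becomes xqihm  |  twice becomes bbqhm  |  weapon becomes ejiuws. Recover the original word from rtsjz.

The shifts repeat in a cycle of length 2: positions 0,1,… shift by +8, +5, then the pattern repeats.
Decoding rtsjz: r−8=j, t−5=o, s−8=k, j−5=e, z−8=r.

joker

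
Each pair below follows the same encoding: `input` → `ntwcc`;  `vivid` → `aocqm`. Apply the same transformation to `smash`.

xshaq

In input: i→n is +5, n→t is +6, p→w is +7, u→c is +8 — the shift increases by 1 each position. The shift increases by 1 at each position, starting from +5: 5, 6, 7, ….
Applying it to smash: s+5=x, m+6=s, a+7=h, s+8=a, h+9=q.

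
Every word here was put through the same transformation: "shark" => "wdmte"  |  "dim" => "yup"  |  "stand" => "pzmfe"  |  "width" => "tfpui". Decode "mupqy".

The output letters match the input read backwards, each shifted +12: shark reversed is krahs. The word is reversed, then every letter is shifted forward by 12.
Undoing it on mupqy: shift back: m−12=a, u−12=i, p−12=d, q−12=e, y−12=m → aidem; then reverse → media.

media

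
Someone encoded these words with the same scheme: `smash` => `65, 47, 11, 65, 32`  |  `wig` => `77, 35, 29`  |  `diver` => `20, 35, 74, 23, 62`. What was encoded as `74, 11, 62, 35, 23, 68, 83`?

s(#19)→65 and m(#13)→47: differences scale by 3, so n = 3·pos + 8. The formula is n = 3×(alphabet index, a=1) + 8.
Undoing it on 74, 11, 62, 35, 23, 68, 83: 74→(74−8)÷3=22=v, 11→(11−8)÷3=1=a, 62→(62−8)÷3=18=r, 35→(35−8)÷3=9=i, 23→(23−8)÷3=5=e, 68→(68−8)÷3=20=t, 83→(83−8)÷3=25=y.

variety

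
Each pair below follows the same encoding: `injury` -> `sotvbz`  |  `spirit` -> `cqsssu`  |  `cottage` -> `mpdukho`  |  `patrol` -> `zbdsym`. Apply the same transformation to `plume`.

zmeno

The shifts repeat in a cycle of length 2: positions 0,1,… shift by +10, +1, then the pattern repeats.
On plume: p+10=z, l+1=m, u+10=e, m+1=n, e+10=o.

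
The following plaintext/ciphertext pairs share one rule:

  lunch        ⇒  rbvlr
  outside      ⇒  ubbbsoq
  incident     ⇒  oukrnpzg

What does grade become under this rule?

The shift increases by 1 at each position, starting from +6: 6, 7, 8, ….
Applying it to grade: g+6=m, r+7=y, a+8=i, d+9=m, e+10=o.

myimo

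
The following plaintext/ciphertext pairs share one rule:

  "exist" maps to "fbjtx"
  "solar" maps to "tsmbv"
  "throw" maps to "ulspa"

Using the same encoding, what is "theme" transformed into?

ulfni

Shifts by position in exist: pos 0: e→f (+1), pos 1: x→b (+4), pos 2: i→j (+1), pos 3: s→t (+1), pos 4: t→x (+4) — repeating every 3. It's a Vigenère-style cipher with numeric key [1,4,1]: position i shifts by key[i mod 3].
For theme: t+1=u, h+4=l, e+1=f, m+1=n, e+4=i.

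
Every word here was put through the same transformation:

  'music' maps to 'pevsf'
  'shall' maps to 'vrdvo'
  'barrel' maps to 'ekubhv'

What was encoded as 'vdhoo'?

steel

It's a Vigenère-style cipher with numeric key [3,10]: position i shifts by key[i mod 2].
Reversing it on vdhoo: v−3=s, d−10=t, h−3=e, o−10=e, o−3=l.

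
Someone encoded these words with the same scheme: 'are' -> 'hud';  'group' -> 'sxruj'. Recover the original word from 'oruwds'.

The word is reversed, then every letter is shifted forward by 3.
Undoing it on oruwds: shift back: o−3=l, r−3=o, u−3=r, w−3=t, d−3=a, s−3=p → lortap; then reverse → patrol.

patrol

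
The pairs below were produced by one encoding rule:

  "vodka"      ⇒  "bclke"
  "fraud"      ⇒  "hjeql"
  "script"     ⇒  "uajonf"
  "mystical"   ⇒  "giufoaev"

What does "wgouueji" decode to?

v(21)→b(1) and o(14)→c(2) fit y≡11x+4 (mod 26); the inverse of 11 mod 26 is 19. Each letter's alphabet position (a=0..z=25) is mapped through 11·x+4 mod 26 — an affine cipher.
Undoing it on wgouueji: w(22)→19·(22−4)≡4=e; g(6)→19·(6−4)≡12=m; o(14)→19·(14−4)≡8=i; u(20)→19·(20−4)≡18=s; u(20)→19·(20−4)≡18=s; e(4)→19·(4−4)≡0=a; j(9)→19·(9−4)≡17=r; i(8)→19·(8−4)≡24=y (all mod 26).

emissary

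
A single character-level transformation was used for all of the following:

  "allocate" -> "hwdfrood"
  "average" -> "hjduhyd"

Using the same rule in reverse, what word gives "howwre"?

Two steps: reverse the string, then apply a Caesar shift of +3.
Decoding howwre: shift back: h−3=e, o−3=l, w−3=t, w−3=t, r−3=o, e−3=b → elttob; then reverse → bottle.

bottle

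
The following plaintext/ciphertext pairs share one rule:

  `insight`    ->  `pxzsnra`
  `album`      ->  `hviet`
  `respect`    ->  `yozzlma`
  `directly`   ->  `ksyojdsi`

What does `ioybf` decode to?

Shifts by position in insight: pos 0: i→p (+7), pos 1: n→x (+10), pos 2: s→z (+7), pos 3: i→s (+10) — repeating every 2. A repeating key of period 2 is used — shifts +7, +10 over and over.
Undoing it on ioybf: i−7=b, o−10=e, y−7=r, b−10=r, f−7=y.

berry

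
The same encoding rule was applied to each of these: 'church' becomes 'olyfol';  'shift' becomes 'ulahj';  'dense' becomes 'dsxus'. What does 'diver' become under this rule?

This is an affine cipher: with a=0,…,z=25, each position x becomes (15x+10) mod 26.
On diver: d(3)→15·3+10≡3=d; i(8)→15·8+10≡0=a; v(21)→15·21+10≡13=n; e(4)→15·4+10≡18=s; r(17)→15·17+10≡5=f (all mod 26).

dansf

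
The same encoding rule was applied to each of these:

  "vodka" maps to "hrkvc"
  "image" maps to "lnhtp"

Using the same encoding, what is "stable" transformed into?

lsihaz

The output letters match the input read backwards, each shifted +7: vodka reversed is akdov. The word is reversed, then every letter is shifted forward by 7.
On stable: reverse → elbats; then shift: e+7=l, l+7=s, b+7=i, a+7=h, t+7=a, s+7=z.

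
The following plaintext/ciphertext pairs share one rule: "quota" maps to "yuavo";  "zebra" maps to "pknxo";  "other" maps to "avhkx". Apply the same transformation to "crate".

This is an affine cipher: with a=0,…,z=25, each position x becomes (25x+14) mod 26.
Applying it to crate: c(2)→25·2+14≡12=m; r(17)→25·17+14≡23=x; a(0)→25·0+14≡14=o; t(19)→25·19+14≡21=v; e(4)→25·4+14≡10=k (all mod 26).

mxovk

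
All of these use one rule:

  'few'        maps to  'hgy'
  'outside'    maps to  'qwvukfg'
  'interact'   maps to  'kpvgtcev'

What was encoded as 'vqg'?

toe

Compare letters: f→h is +2, e→g is +2, w→y is +2 — a constant shift. Every letter moves 2 places later in the alphabet, wrapping around z→a.
Undoing it on vqg: v−2=t, q−2=o, g−2=e.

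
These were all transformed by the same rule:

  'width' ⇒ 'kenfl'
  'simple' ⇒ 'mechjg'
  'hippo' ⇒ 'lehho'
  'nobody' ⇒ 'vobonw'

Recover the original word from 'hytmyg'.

pursue

w(22)→k(10) and i(8)→e(4) fit y≡19x+8 (mod 26); the inverse of 19 mod 26 is 11. This is an affine cipher: with a=0,…,z=25, each position x becomes (19x+8) mod 26.
Decoding hytmyg: h(7)→11·(7−8)≡15=p; y(24)→11·(24−8)≡20=u; t(19)→11·(19−8)≡17=r; m(12)→11·(12−8)≡18=s; y(24)→11·(24−8)≡20=u; g(6)→11·(6−8)≡4=e (all mod 26).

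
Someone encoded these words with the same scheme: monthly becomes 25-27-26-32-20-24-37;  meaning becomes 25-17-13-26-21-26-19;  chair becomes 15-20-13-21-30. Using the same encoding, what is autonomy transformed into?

13-33-32-27-26-27-25-37

m is letter #13 and maps to 25: an offset of 12. Each letter is replaced by its alphabet position (a=1..z=26) + 12.
For autonomy: a=1→13, u=21→33, t=20→32, o=15→27, n=14→26, o=15→27, m=13→25, y=25→37.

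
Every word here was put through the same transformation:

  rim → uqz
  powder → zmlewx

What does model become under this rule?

The output letters match the input read backwards, each shifted +8: rim reversed is mir. Two steps: reverse the string, then apply a Caesar shift of +8.
On model: reverse → ledom; then shift: l+8=t, e+8=m, d+8=l, o+8=w, m+8=u.

tmlwu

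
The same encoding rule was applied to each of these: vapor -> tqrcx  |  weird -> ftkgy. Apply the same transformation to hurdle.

gnftwj

The output letters match the input read backwards, each shifted +2: vapor reversed is ropav. Read the word backwards and shift each letter +2.
Applying it to hurdle: reverse → eldruh; then shift: e+2=g, l+2=n, d+2=f, r+2=t, u+2=w, h+2=j.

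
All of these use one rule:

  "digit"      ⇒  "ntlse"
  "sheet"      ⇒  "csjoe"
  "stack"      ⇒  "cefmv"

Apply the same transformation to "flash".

pwfcs

The shifts repeat in a cycle of length 3: positions 0,1,… shift by +10, +11, +5, then the pattern repeats.
On flash: f+10=p, l+11=w, a+5=f, s+10=c, h+11=s.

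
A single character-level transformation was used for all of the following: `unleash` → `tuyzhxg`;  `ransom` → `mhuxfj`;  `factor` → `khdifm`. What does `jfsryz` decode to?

mobile

u(20)→t(19) and n(13)→u(20) fit y≡11x+7 (mod 26); the inverse of 11 mod 26 is 19. This is an affine cipher: with a=0,…,z=25, each position x becomes (11x+7) mod 26.
Reversing it on jfsryz: j(9)→19·(9−7)≡12=m; f(5)→19·(5−7)≡14=o; s(18)→19·(18−7)≡1=b; r(17)→19·(17−7)≡8=i; y(24)→19·(24−7)≡11=l; z(25)→19·(25−7)≡4=e (all mod 26).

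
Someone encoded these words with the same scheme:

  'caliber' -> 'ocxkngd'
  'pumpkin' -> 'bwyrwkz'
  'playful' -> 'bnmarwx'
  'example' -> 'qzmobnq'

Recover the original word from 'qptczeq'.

enhance

Shifts by position in caliber: pos 0: c→o (+12), pos 1: a→c (+2), pos 2: l→x (+12), pos 3: i→k (+2) — repeating every 2. It's a Vigenère-style cipher with numeric key [12,2]: position i shifts by key[i mod 2].
Reversing it on qptczeq: q−12=e, p−2=n, t−12=h, c−2=a, z−12=n, e−2=c, q−12=e.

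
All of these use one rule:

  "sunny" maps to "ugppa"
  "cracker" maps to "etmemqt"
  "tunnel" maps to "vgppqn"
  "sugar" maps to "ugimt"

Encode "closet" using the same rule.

The shift depends on letter class: consonant s→u is +2, but vowel u→g is +12. Two shifts are in play — +12 for a/e/i/o/u, +2 for every other letter.
Applying it to closet: c(cons)+2=e, l(cons)+2=n, o(vowel)+12=a, s(cons)+2=u, e(vowel)+12=q, t(cons)+2=v.

enauqv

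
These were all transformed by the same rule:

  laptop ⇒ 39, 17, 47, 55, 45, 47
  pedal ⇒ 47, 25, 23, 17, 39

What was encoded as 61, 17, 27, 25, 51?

wafer

l(#12)→39 and a(#1)→17: differences scale by 2, so n = 2·pos + 15. With a=1..z=26, the number is 2·pos + 15.
Reversing it on 61, 17, 27, 25, 51: 61→(61−15)÷2=23=w, 17→(17−15)÷2=1=a, 27→(27−15)÷2=6=f, 25→(25−15)÷2=5=e, 51→(51−15)÷2=18=r.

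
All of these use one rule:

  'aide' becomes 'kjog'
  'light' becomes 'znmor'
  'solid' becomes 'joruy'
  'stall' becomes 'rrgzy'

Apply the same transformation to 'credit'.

Read the word backwards and shift each letter +6.
For credit: reverse → tiderc; then shift: t+6=z, i+6=o, d+6=j, e+6=k, r+6=x, c+6=i.

zojkxi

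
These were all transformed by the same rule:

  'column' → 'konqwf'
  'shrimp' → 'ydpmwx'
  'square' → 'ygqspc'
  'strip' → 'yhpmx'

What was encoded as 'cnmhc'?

c(2)→k(10) and o(14)→o(14) fit y≡9x+18 (mod 26); the inverse of 9 mod 26 is 3. This is an affine cipher: with a=0,…,z=25, each position x becomes (9x+18) mod 26.
Undoing it on cnmhc: c(2)→3·(2−18)≡4=e; n(13)→3·(13−18)≡11=l; m(12)→3·(12−18)≡8=i; h(7)→3·(7−18)≡19=t; c(2)→3·(2−18)≡4=e (all mod 26).

elite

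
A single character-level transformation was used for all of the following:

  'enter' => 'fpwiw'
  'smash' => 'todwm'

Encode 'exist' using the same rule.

fzlwy

In enter: e→f is +1, n→p is +2, t→w is +3, e→i is +4 — the shift increases by 1 each position. Letter i (0-indexed) is shifted by i+1, so successive shifts are 1, 2, 3, ….
Applying it to exist: e+1=f, x+2=z, i+3=l, s+4=w, t+5=y.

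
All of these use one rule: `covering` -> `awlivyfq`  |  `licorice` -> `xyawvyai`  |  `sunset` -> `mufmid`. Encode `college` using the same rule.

Each letter's alphabet position (a=0..z=25) is mapped through 17·x+18 mod 26 — an affine cipher.
On college: c(2)→17·2+18≡0=a; o(14)→17·14+18≡22=w; l(11)→17·11+18≡23=x; l(11)→17·11+18≡23=x; e(4)→17·4+18≡8=i; g(6)→17·6+18≡16=q; e(4)→17·4+18≡8=i (all mod 26).

awxxiqi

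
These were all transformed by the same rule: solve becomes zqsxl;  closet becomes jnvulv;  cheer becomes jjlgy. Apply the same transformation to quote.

It's a Vigenère-style cipher with numeric key [7,2]: position i shifts by key[i mod 2].
For quote: q+7=x, u+2=w, o+7=v, t+2=v, e+7=l.

xwvvl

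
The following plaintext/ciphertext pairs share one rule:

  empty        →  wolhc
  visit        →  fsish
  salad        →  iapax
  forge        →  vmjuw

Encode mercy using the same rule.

Each letter's alphabet position (a=0..z=25) is mapped through 25·x+0 mod 26 — an affine cipher.
On mercy: m(12)→25·12+0≡14=o; e(4)→25·4+0≡22=w; r(17)→25·17+0≡9=j; c(2)→25·2+0≡24=y; y(24)→25·24+0≡2=c (all mod 26).

owjyc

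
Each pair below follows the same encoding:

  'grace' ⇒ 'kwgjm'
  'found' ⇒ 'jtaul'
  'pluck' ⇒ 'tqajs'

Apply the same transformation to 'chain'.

In grace: g→k is +4, r→w is +5, a→g is +6, c→j is +7 — the shift increases by 1 each position. The shift increases by 1 at each position, starting from +4: 4, 5, 6, ….
For chain: c+4=g, h+5=m, a+6=g, i+7=p, n+8=v.

gmgpv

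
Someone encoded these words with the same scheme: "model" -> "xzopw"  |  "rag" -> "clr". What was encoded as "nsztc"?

Compare letters: m→x is +11, o→z is +11, d→o is +11 — a constant shift. This is a Caesar cipher with shift 11.
Decoding nsztc: n−11=c, s−11=h, z−11=o, t−11=i, c−11=r.

choir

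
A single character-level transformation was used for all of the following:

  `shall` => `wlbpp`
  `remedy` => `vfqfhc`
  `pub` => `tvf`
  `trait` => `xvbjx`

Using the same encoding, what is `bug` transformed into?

fvk

The shift depends on letter class: consonant s→w is +4, but vowel a→b is +1. Vowels shift forward by 1 and consonants shift forward by 4.
For bug: b(cons)+4=f, u(vowel)+1=v, g(cons)+4=k.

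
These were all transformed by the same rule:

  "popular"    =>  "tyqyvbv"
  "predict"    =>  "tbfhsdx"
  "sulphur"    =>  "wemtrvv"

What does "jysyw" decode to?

forum

It's a Vigenère-style cipher with numeric key [4,10,1]: position i shifts by key[i mod 3].
Reversing it on jysyw: j−4=f, y−10=o, s−1=r, y−4=u, w−10=m.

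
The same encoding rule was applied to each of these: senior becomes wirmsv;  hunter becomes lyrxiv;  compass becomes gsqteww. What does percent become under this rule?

tivgirx

Compare letters: s→w is +4, e→i is +4, n→r is +4 — a constant shift. It's a constant shift of +4 (ROT4).
On percent: p+4=t, e+4=i, r+4=v, c+4=g, e+4=i, n+4=r, t+4=x.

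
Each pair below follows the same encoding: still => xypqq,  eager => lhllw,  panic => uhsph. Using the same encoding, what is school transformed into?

xhmvvq

The shift depends on letter class: consonant s→x is +5, but vowel i→p is +7. The rule splits by letter class: vowels +7, consonants +5.
On school: s(cons)+5=x, c(cons)+5=h, h(cons)+5=m, o(vowel)+7=v, o(vowel)+7=v, l(cons)+5=q.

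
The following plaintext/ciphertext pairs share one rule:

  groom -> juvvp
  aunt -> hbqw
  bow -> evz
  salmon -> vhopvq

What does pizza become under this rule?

The shift depends on letter class: consonant g→j is +3, but vowel o→v is +7. Two shifts are in play — +7 for a/e/i/o/u, +3 for every other letter.
Applying it to pizza: p(cons)+3=s, i(vowel)+7=p, z(cons)+3=c, z(cons)+3=c, a(vowel)+7=h.

spcch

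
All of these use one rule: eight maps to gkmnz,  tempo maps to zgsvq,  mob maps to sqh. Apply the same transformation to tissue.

The shift depends on letter class: consonant g→m is +6, but vowel e→g is +2. Two shifts are in play — +2 for a/e/i/o/u, +6 for every other letter.
Applying it to tissue: t(cons)+6=z, i(vowel)+2=k, s(cons)+6=y, s(cons)+6=y, u(vowel)+2=w, e(vowel)+2=g.

zkyywg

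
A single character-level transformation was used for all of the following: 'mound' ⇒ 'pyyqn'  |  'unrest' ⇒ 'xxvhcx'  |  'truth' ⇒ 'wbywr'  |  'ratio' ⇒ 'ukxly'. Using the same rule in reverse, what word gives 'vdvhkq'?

Shifts by position in mound: pos 0: m→p (+3), pos 1: o→y (+10), pos 2: u→y (+4), pos 3: n→q (+3), pos 4: d→n (+10) — repeating every 3. A repeating key of period 3 is used — shifts +3, +10, +4 over and over.
Reversing it on vdvhkq: v−3=s, d−10=t, v−4=r, h−3=e, k−10=a, q−4=m.

stream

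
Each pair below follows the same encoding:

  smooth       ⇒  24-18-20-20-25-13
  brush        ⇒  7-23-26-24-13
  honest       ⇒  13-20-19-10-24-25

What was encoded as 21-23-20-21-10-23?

proper

s is letter #19 and maps to 24: an offset of 5. Letters become their 1-based position plus 5 (so a→6, b→7, …).
Reversing it on 21-23-20-21-10-23: 21→(21−5)÷1=16=p, 23→(23−5)÷1=18=r, 20→(20−5)÷1=15=o, 21→(21−5)÷1=16=p, 10→(10−5)÷1=5=e, 23→(23−5)÷1=18=r.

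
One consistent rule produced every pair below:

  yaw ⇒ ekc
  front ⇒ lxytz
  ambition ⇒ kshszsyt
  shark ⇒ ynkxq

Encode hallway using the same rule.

The shift depends on letter class: consonant y→e is +6, but vowel a→k is +10. The rule splits by letter class: vowels +10, consonants +6.
Applying it to hallway: h(cons)+6=n, a(vowel)+10=k, l(cons)+6=r, l(cons)+6=r, w(cons)+6=c, a(vowel)+10=k, y(cons)+6=e.

nkrrcke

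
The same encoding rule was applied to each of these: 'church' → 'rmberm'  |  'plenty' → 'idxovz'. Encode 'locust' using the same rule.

dcemyv

The output letters match the input read backwards, each shifted +10: church reversed is hcruhc. Read the word backwards and shift each letter +10.
Applying it to locust: reverse → tsucol; then shift: t+10=d, s+10=c, u+10=e, c+10=m, o+10=y, l+10=v.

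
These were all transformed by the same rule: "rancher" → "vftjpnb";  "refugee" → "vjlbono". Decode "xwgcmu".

travel

In rancher: r→v is +4, a→f is +5, n→t is +6, c→j is +7 — the shift increases by 1 each position. The shift increases by 1 at each position, starting from +4: 4, 5, 6, ….
Decoding xwgcmu: x−4=t, w−5=r, g−6=a, c−7=v, m−8=e, u−9=l.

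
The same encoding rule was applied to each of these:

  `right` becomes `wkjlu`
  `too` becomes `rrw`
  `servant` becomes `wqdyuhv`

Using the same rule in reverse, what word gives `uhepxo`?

The output letters match the input read backwards, each shifted +3: right reversed is thgir. Two steps: reverse the string, then apply a Caesar shift of +3.
Decoding uhepxo: shift back: u−3=r, h−3=e, e−3=b, p−3=m, x−3=u, o−3=l → rebmul; then reverse → lumber.

lumber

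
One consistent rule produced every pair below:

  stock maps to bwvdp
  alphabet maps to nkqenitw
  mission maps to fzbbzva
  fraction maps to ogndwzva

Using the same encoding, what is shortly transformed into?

s(18)→b(1) and t(19)→w(22) fit y≡21x+13 (mod 26); the inverse of 21 mod 26 is 5. Treating letters as 0–25, the rule is x ↦ 21x + 13 (mod 26).
For shortly: s(18)→21·18+13≡1=b; h(7)→21·7+13≡4=e; o(14)→21·14+13≡21=v; r(17)→21·17+13≡6=g; t(19)→21·19+13≡22=w; l(11)→21·11+13≡10=k; y(24)→21·24+13≡23=x (all mod 26).

bevgwkx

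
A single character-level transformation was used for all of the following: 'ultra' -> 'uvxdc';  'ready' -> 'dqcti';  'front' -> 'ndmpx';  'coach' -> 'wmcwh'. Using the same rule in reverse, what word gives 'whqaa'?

u(20)→u(20) and l(11)→v(21) fit y≡23x+2 (mod 26); the inverse of 23 mod 26 is 17. This is an affine cipher: with a=0,…,z=25, each position x becomes (23x+2) mod 26.
Undoing it on whqaa: w(22)→17·(22−2)≡2=c; h(7)→17·(7−2)≡7=h; q(16)→17·(16−2)≡4=e; a(0)→17·(0−2)≡18=s; a(0)→17·(0−2)≡18=s (all mod 26).

chess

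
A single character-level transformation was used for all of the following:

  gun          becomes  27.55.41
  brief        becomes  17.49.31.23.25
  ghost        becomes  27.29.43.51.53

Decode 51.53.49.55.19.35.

struck

g(#7)→27 and u(#21)→55: differences scale by 2, so n = 2·pos + 13. The formula is n = 2×(alphabet index, a=1) + 13.
Decoding 51.53.49.55.19.35: 51→(51−13)÷2=19=s, 53→(53−13)÷2=20=t, 49→(49−13)÷2=18=r, 55→(55−13)÷2=21=u, 19→(19−13)÷2=3=c, 35→(35−13)÷2=11=k.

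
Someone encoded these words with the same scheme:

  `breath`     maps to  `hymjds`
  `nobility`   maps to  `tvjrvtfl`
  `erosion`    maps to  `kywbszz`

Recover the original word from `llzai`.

ferry

In breath: b→h is +6, r→y is +7, e→m is +8, a→j is +9 — the shift increases by 1 each position. Letter i (0-indexed) is shifted by i+6, so successive shifts are 6, 7, 8, ….
Undoing it on llzai: l−6=f, l−7=e, z−8=r, a−9=r, i−10=y.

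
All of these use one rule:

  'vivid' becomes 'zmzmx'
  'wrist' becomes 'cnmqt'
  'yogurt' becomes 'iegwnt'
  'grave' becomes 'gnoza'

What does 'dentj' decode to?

v(21)→z(25) and i(8)→m(12) fit y≡3x+14 (mod 26); the inverse of 3 mod 26 is 9. Each letter's alphabet position (a=0..z=25) is mapped through 3·x+14 mod 26 — an affine cipher.
Undoing it on dentj: d(3)→9·(3−14)≡5=f; e(4)→9·(4−14)≡14=o; n(13)→9·(13−14)≡17=r; t(19)→9·(19−14)≡19=t; j(9)→9·(9−14)≡7=h (all mod 26).

forth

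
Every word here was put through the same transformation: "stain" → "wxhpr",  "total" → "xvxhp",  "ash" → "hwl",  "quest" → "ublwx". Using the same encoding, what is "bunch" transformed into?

The shift depends on letter class: consonant s→w is +4, but vowel a→h is +7. Vowels shift forward by 7 and consonants shift forward by 4.
For bunch: b(cons)+4=f, u(vowel)+7=b, n(cons)+4=r, c(cons)+4=g, h(cons)+4=l.

fbrgl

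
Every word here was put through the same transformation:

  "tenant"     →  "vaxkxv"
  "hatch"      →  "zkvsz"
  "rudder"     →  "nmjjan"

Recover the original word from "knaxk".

t(19)→v(21) and e(4)→a(0) fit y≡17x+10 (mod 26); the inverse of 17 mod 26 is 23. This is an affine cipher: with a=0,…,z=25, each position x becomes (17x+10) mod 26.
Undoing it on knaxk: k(10)→23·(10−10)≡0=a; n(13)→23·(13−10)≡17=r; a(0)→23·(0−10)≡4=e; x(23)→23·(23−10)≡13=n; k(10)→23·(10−10)≡0=a (all mod 26).

arena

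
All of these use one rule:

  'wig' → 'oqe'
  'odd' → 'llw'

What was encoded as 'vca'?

The output letters match the input read backwards, each shifted +8: wig reversed is giw. Two steps: reverse the string, then apply a Caesar shift of +8.
Undoing it on vca: shift back: v−8=n, c−8=u, a−8=s → nus; then reverse → sun.

sun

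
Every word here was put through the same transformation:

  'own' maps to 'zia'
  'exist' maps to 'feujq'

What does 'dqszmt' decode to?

The output letters match the input read backwards, each shifted +12: own reversed is nwo. Read the word backwards and shift each letter +12.
Reversing it on dqszmt: shift back: d−12=r, q−12=e, s−12=g, z−12=n, m−12=a, t−12=h → regnah; then reverse → hanger.

hanger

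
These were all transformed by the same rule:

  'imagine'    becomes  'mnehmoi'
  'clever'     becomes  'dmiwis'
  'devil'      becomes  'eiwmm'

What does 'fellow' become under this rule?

The shift depends on letter class: consonant m→n is +1, but vowel i→m is +4. The rule splits by letter class: vowels +4, consonants +1.
Applying it to fellow: f(cons)+1=g, e(vowel)+4=i, l(cons)+1=m, l(cons)+1=m, o(vowel)+4=s, w(cons)+1=x.

gimmsx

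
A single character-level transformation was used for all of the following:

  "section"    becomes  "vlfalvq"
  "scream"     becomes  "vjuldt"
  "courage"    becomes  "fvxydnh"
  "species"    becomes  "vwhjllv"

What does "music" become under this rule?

pbvpf

Shifts by position in section: pos 0: s→v (+3), pos 1: e→l (+7), pos 2: c→f (+3), pos 3: t→a (+7) — repeating every 2. A repeating key of period 2 is used — shifts +3, +7 over and over.
On music: m+3=p, u+7=b, s+3=v, i+7=p, c+3=f.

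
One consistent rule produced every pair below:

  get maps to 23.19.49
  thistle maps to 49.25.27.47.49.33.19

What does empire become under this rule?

g(#7)→23 and e(#5)→19: differences scale by 2, so n = 2·pos + 9. Each letter becomes 2×(its alphabet position, a=1..z=26) + 9.
For empire: e=5→19, m=13→35, p=16→41, i=9→27, r=18→45, e=5→19.

19.35.41.27.45.19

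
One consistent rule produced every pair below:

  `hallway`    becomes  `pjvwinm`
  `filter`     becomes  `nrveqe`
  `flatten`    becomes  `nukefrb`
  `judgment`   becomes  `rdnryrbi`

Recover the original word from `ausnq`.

slice

The shift increases by 1 at each position, starting from +8: 8, 9, 10, ….
Undoing it on ausnq: a−8=s, u−9=l, s−10=i, n−11=c, q−12=e.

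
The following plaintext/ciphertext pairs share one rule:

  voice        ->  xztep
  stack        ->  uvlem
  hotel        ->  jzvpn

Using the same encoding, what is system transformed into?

uauvpo

The shift depends on letter class: consonant v→x is +2, but vowel o→z is +11. Two shifts are in play — +11 for a/e/i/o/u, +2 for every other letter.
For system: s(cons)+2=u, y(cons)+2=a, s(cons)+2=u, t(cons)+2=v, e(vowel)+11=p, m(cons)+2=o.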